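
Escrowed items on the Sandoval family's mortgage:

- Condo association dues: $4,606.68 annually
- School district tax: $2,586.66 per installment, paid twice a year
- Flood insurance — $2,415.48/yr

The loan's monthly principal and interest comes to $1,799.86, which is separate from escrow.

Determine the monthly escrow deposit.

Condo association dues = $4,606.68/yr
School district tax = $2,586.66 × 2 = $5,173.32/yr
Flood insurance = $2,415.48/yr
Annual escrow total = $4,606.68 + $5,173.32 + $2,415.48 = $12,195.48
Base monthly escrow = $12,195.48 ÷ 12 = $1,016.29

$1,016.29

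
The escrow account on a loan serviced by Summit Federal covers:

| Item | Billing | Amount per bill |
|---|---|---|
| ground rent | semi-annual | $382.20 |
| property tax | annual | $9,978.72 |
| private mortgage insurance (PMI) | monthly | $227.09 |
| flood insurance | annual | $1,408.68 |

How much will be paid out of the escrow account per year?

$14,876.88

Ground rent = $382.20 × 2 = $764.40/yr
Property tax = $9,978.72/yr
Private mortgage insurance (PMI) = $227.09 × 12 = $2,725.08/yr
Flood insurance = $1,408.68/yr
Annual escrow total = $14,876.88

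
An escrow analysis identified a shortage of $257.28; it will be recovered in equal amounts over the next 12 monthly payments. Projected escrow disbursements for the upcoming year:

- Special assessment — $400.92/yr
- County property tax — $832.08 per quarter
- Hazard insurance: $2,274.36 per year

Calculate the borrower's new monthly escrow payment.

$521.74

Special assessment: $400.92/yr
County property tax: $832.08 × 4 = $3,328.32/yr
Hazard insurance: $2,274.36/yr
Total per year = $6,003.60
Monthly = $6,003.60 ÷ 12 = $500.30
Monthly shortage recovery: $257.28 ÷ 12 = $21.44
Adjusted monthly = $500.30 + $21.44 = $521.74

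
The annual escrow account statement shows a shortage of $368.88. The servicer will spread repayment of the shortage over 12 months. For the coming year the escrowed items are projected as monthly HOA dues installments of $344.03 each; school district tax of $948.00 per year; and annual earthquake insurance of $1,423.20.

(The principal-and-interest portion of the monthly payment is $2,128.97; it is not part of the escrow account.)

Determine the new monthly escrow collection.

$572.37

HOA dues = $344.03 × 12 = $4,128.36/yr
School district tax = $948.00/yr
Earthquake insurance = $1,423.20/yr
Total annual escrow = $4,128.36 + $948.00 + $1,423.20 = $6,499.56
Monthly escrow = $6,499.56 / 12 = $541.63
Shortage spread = $368.88 / 12 = $30.74/mo
Adjusted monthly = $541.63 + $30.74 = $572.37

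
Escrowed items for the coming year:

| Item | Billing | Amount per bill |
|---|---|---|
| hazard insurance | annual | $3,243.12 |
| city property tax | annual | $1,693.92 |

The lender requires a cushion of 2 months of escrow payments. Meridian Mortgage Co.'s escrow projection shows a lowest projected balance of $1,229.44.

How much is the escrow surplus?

Hazard insurance = $3,243.12
City property tax = $1,693.92
Total annual escrow = $4,937.04
Base monthly escrow = $4,937.04 / 12 = $411.42
Required cushion = 2 × $411.42 = $822.84
Surplus = $1,229.44 − $822.84 = $406.60

$406.60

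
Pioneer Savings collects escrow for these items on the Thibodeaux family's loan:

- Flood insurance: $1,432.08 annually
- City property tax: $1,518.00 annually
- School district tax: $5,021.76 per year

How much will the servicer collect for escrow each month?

$664.32

Flood insurance: $1,432.08/yr
City property tax: $1,518.00/yr
School district tax: $5,021.76/yr
Yearly total = $1,432.08 + $1,518.00 + $5,021.76 = $7,971.84
Monthly = $7,971.84 / 12 = $664.32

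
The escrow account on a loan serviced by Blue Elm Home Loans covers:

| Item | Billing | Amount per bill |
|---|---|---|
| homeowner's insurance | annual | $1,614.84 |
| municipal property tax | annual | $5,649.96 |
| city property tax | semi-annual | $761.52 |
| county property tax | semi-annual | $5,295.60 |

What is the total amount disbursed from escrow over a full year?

$19,379.04

Homeowner's insurance = $1,614.84 per year
Municipal property tax = $5,649.96 per year
City property tax = $761.52 × 2 = $1,523.04 per year
County property tax = $5,295.60 × 2 = $10,591.20 per year
Annual escrow total = $1,614.84 + $5,649.96 + $1,523.04 + $10,591.20 = $19,379.04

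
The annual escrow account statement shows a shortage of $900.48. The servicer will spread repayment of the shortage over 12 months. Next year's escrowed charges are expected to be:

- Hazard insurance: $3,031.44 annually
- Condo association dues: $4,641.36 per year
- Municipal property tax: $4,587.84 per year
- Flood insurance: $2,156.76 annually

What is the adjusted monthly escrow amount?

$1,276.49

Hazard insurance = $3,031.44 per year
Condo association dues = $4,641.36 per year
Municipal property tax = $4,587.84 per year
Flood insurance = $2,156.76 per year
Total annual escrow = $14,417.40
Per month = $14,417.40 ÷ 12 = $1,201.45
Shortage per month = $900.48 ÷ 12 = $75.04
New monthly escrow = $1,201.45 + $75.04 = $1,276.49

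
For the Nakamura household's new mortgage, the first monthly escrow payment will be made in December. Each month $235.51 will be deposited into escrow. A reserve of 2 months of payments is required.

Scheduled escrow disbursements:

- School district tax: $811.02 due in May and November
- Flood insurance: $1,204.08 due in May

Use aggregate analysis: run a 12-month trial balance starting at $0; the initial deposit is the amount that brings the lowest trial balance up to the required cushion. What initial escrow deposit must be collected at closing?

$1,073.06

Cushion = 2 × $235.51 = $471.02
Trial balance (start $0, +$235.51 each month, − disbursements):
  Dec: +$235.51 → $235.51
  Jan: +$235.51 → $471.02
  Feb: +$235.51 → $706.53
  Mar: +$235.51 → $942.04
  Apr: +$235.51 → $1,177.55
  May: +$235.51 − $2,015.10 → -$602.04
  Jun: +$235.51 → -$366.53
  Jul: +$235.51 → -$131.02
  Aug: +$235.51 → $104.49
  Sep: +$235.51 → $340.00
  Oct: +$235.51 → $575.51
  Nov: +$235.51 − $811.02 → $0.00
Lowest trial balance = -$602.04 (May)
Initial deposit = cushion − low point = $471.02 − (-$602.04) = $1,073.06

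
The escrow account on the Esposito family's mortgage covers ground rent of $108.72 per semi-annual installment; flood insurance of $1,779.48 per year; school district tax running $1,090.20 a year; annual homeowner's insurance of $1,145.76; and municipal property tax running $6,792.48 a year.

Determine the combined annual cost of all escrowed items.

Ground rent: $108.72 × 2 = $217.44 annually
Flood insurance: $1,779.48 annually
School district tax: $1,090.20 annually
Homeowner's insurance: $1,145.76 annually
Municipal property tax: $6,792.48 annually
Total per year = $11,025.36

$11,025.36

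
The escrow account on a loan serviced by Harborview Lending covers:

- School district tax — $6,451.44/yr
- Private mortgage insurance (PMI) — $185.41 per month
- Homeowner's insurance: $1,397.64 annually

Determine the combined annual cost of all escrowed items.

$10,074.00

School district tax = $6,451.44 annually
Private mortgage insurance (PMI) = $185.41 × 12 = $2,224.92 annually
Homeowner's insurance = $1,397.64 annually
Total annual escrow = $10,074.00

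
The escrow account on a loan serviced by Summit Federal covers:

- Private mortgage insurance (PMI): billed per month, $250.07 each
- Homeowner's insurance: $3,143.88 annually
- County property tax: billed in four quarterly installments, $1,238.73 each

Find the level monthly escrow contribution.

Private mortgage insurance (PMI) — $250.07 × 12 = $3,000.84 per year
Homeowner's insurance — $3,143.88 per year
County property tax — $1,238.73 × 4 = $4,954.92 per year
Total per year = $11,099.64
Per month = $11,099.64 ÷ 12 = $924.97

$924.97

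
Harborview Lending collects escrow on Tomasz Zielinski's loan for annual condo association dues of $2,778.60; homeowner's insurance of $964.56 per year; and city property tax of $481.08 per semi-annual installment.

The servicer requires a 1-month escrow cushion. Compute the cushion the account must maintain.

Condo association dues: $2,778.60/yr
Homeowner's insurance: $964.56/yr
City property tax: $481.08 × 2 = $962.16/yr
Total annual escrow = $4,705.32
Monthly escrow = $4,705.32 ÷ 12 = $392.11
Reserve = 1 × $392.11 = $392.11

$392.11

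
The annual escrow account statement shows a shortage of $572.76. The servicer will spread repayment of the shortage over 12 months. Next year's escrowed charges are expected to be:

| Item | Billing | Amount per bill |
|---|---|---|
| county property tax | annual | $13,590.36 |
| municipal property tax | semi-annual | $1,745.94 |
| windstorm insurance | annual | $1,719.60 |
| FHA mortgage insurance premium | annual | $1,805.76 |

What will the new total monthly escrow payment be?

County property tax: $13,590.36 per year
Municipal property tax: $1,745.94 × 2 = $3,491.88 per year
Windstorm insurance: $1,719.60 per year
FHA mortgage insurance premium: $1,805.76 per year
Annual escrow total = $13,590.36 + $3,491.88 + $1,719.60 + $1,805.76 = $20,607.60
Base monthly escrow = $20,607.60 ÷ 12 = $1,717.30
Shortage per month = $572.76 / 12 = $47.73
New monthly escrow = $1,717.30 + $47.73 = $1,765.03

$1,765.03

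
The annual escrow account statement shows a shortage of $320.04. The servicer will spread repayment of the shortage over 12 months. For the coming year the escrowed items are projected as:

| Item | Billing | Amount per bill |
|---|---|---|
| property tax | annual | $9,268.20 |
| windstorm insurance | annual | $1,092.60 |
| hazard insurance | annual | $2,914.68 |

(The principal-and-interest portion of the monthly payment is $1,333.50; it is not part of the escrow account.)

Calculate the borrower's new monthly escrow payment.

Property tax = $9,268.20
Windstorm insurance = $1,092.60
Hazard insurance = $2,914.68
Total annual escrow = $9,268.20 + $1,092.60 + $2,914.68 = $13,275.48
Base monthly escrow = $13,275.48 / 12 = $1,106.29
Shortage per month = $320.04 / 12 = $26.67
New monthly escrow = $1,106.29 + $26.67 = $1,132.96

$1,132.96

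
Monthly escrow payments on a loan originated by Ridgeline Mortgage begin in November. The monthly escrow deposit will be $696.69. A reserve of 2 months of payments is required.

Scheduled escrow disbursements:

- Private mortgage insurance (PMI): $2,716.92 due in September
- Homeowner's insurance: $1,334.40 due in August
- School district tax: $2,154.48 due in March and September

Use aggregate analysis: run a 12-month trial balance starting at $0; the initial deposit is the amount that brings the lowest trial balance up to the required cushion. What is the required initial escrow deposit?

Cushion = 2 × $696.69 = $1,393.38
Trial balance (start $0, +$696.69 each month, − disbursements):
  Nov: +$696.69 → $696.69
  Dec: +$696.69 → $1,393.38
  Jan: +$696.69 → $2,090.07
  Feb: +$696.69 → $2,786.76
  Mar: +$696.69 − $2,154.48 → $1,328.97
  Apr: +$696.69 → $2,025.66
  May: +$696.69 → $2,722.35
  Jun: +$696.69 → $3,419.04
  Jul: +$696.69 → $4,115.73
  Aug: +$696.69 − $1,334.40 → $3,478.02
  Sep: +$696.69 − $4,871.40 → -$696.69
  Oct: +$696.69 → $0.00
Lowest trial balance = -$696.69 (Sep)
Initial deposit = cushion − low point = $1,393.38 − (-$696.69) = $2,090.07

$2,090.07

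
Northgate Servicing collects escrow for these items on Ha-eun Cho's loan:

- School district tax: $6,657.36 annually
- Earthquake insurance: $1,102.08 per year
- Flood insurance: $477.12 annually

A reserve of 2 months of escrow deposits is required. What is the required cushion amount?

School district tax — $6,657.36 annually
Earthquake insurance — $1,102.08 annually
Flood insurance — $477.12 annually
Total annual escrow = $8,236.56
Monthly = $8,236.56 / 12 = $686.38
Cushion = 2 × $686.38 = $1,372.76

$1,372.76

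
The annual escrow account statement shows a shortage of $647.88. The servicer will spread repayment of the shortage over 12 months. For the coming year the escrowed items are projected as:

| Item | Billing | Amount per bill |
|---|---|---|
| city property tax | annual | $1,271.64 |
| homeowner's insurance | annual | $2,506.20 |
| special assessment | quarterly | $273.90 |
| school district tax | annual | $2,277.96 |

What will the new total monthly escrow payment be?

City property tax: $1,271.64
Homeowner's insurance: $2,506.20
Special assessment: $273.90 × 4 = $1,095.60
School district tax: $2,277.96
Combined annual = $1,271.64 + $2,506.20 + $1,095.60 + $2,277.96 = $7,151.40
Base monthly escrow = $7,151.40 / 12 = $595.95
Shortage spread = $647.88 ÷ 12 = $53.99/mo
Adjusted monthly = $595.95 + $53.99 = $649.94

$649.94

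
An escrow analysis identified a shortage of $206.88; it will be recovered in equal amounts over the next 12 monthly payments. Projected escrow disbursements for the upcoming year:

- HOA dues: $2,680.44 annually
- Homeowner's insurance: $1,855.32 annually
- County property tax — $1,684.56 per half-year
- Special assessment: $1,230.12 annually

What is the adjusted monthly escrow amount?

HOA dues — $2,680.44 annually
Homeowner's insurance — $1,855.32 annually
County property tax — $1,684.56 × 2 = $3,369.12 annually
Special assessment — $1,230.12 annually
Yearly total = $9,135.00
Base monthly escrow = $9,135.00 ÷ 12 = $761.25
Shortage per month = $206.88 ÷ 12 = $17.24
Adjusted monthly = $761.25 + $17.24 = $778.49

$778.49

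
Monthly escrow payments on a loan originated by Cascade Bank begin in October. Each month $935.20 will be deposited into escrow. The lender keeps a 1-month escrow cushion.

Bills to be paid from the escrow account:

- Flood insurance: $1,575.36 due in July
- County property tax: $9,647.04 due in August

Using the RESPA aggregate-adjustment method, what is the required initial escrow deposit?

Cushion = 1 × $935.20 = $935.20
Trial balance (start $0, +$935.20 each month, − disbursements):
  Oct: +$935.20 → $935.20
  Nov: +$935.20 → $1,870.40
  Dec: +$935.20 → $2,805.60
  Jan: +$935.20 → $3,740.80
  Feb: +$935.20 → $4,676.00
  Mar: +$935.20 → $5,611.20
  Apr: +$935.20 → $6,546.40
  May: +$935.20 → $7,481.60
  Jun: +$935.20 → $8,416.80
  Jul: +$935.20 − $1,575.36 → $7,776.64
  Aug: +$935.20 − $9,647.04 → -$935.20
  Sep: +$935.20 → $0.00
Lowest trial balance = -$935.20 (Aug)
Initial deposit = cushion − low point = $935.20 − (-$935.20) = $1,870.40

$1,870.40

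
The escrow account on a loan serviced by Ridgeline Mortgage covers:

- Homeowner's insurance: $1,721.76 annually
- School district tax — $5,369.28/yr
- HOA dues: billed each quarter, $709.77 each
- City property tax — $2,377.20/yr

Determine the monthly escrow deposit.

Homeowner's insurance — $1,721.76 per year
School district tax — $5,369.28 per year
HOA dues — $709.77 × 4 = $2,839.08 per year
City property tax — $2,377.20 per year
Total per year = $12,307.32
Per month = $12,307.32 / 12 = $1,025.61

$1,025.61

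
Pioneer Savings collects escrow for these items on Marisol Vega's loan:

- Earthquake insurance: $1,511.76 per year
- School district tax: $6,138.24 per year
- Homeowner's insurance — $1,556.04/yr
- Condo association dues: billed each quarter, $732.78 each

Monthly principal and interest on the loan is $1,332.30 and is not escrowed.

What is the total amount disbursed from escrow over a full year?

Earthquake insurance = $1,511.76
School district tax = $6,138.24
Homeowner's insurance = $1,556.04
Condo association dues = $732.78 × 4 = $2,931.12
Total per year = $12,137.16

$12,137.16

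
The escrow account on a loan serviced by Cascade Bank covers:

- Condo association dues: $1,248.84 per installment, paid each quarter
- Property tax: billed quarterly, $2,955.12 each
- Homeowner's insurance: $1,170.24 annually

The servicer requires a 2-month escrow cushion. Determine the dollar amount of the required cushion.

Condo association dues — $1,248.84 × 4 = $4,995.36
Property tax — $2,955.12 × 4 = $11,820.48
Homeowner's insurance — $1,170.24
Total annual escrow = $17,986.08
Monthly escrow = $17,986.08 ÷ 12 = $1,498.84
Reserve = 2 × $1,498.84 = $2,997.68

$2,997.68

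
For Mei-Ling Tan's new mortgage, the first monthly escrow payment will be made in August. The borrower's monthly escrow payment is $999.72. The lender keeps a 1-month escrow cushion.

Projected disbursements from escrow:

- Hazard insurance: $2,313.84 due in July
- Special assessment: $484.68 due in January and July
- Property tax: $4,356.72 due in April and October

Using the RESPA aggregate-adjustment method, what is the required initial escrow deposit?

Cushion = 1 × $999.72 = $999.72
Trial balance (start $0, +$999.72 each month, − disbursements):
  Aug: +$999.72 → $999.72
  Sep: +$999.72 → $1,999.44
  Oct: +$999.72 − $4,356.72 → -$1,357.56
  Nov: +$999.72 → -$357.84
  Dec: +$999.72 → $641.88
  Jan: +$999.72 − $484.68 → $1,156.92
  Feb: +$999.72 → $2,156.64
  Mar: +$999.72 → $3,156.36
  Apr: +$999.72 − $4,356.72 → -$200.64
  May: +$999.72 → $799.08
  Jun: +$999.72 → $1,798.80
  Jul: +$999.72 − $2,798.52 → $0.00
Lowest trial balance = -$1,357.56 (Oct)
Initial deposit = cushion − low point = $999.72 − (-$1,357.56) = $2,357.28

$2,357.28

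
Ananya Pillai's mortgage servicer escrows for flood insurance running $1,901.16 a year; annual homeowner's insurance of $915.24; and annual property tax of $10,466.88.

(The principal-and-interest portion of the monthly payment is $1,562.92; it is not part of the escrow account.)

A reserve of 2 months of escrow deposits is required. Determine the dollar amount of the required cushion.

Flood insurance = $1,901.16/yr
Homeowner's insurance = $915.24/yr
Property tax = $10,466.88/yr
Yearly total = $13,283.28
Monthly escrow = $13,283.28 ÷ 12 = $1,106.94
Required cushion = 2 × $1,106.94 = $2,213.88

$2,213.88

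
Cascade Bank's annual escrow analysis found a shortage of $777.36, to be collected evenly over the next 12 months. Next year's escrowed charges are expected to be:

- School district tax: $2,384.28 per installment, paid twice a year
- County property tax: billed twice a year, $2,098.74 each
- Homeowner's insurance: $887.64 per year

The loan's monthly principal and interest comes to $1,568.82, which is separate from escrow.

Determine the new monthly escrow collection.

$885.92

School district tax — $2,384.28 × 2 = $4,768.56 annually
County property tax — $2,098.74 × 2 = $4,197.48 annually
Homeowner's insurance — $887.64 annually
Combined annual = $4,768.56 + $4,197.48 + $887.64 = $9,853.68
Monthly = $9,853.68 ÷ 12 = $821.14
Shortage spread = $777.36 / 12 = $64.78/mo
Adjusted monthly = $821.14 + $64.78 = $885.92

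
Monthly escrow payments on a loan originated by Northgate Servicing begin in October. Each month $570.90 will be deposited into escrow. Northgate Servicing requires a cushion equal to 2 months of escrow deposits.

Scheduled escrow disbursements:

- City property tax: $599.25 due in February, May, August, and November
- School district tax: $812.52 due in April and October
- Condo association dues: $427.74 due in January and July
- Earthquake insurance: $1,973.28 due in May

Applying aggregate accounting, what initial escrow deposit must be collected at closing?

$2,398.41

Cushion = 2 × $570.90 = $1,141.80
Trial balance (start $0, +$570.90 each month, − disbursements):
  Oct: +$570.90 − $812.52 → -$241.62
  Nov: +$570.90 − $599.25 → -$269.97
  Dec: +$570.90 → $300.93
  Jan: +$570.90 − $427.74 → $444.09
  Feb: +$570.90 − $599.25 → $415.74
  Mar: +$570.90 → $986.64
  Apr: +$570.90 − $812.52 → $745.02
  May: +$570.90 − $2,572.53 → -$1,256.61
  Jun: +$570.90 → -$685.71
  Jul: +$570.90 − $427.74 → -$542.55
  Aug: +$570.90 − $599.25 → -$570.90
  Sep: +$570.90 → $0.00
Lowest trial balance = -$1,256.61 (May)
Initial deposit = cushion − low point = $1,141.80 − (-$1,256.61) = $2,398.41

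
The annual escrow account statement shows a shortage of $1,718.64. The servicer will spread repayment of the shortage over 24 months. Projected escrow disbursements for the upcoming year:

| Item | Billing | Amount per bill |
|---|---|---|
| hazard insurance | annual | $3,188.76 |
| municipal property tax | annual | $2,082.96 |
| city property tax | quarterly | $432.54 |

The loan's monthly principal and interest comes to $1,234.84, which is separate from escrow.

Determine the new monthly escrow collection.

$655.10

Hazard insurance — $3,188.76 per year
Municipal property tax — $2,082.96 per year
City property tax — $432.54 × 4 = $1,730.16 per year
Total annual escrow = $7,001.88
Monthly = $7,001.88 / 12 = $583.49
Shortage per month = $1,718.64 ÷ 24 = $71.61
Adjusted monthly = $583.49 + $71.61 = $655.10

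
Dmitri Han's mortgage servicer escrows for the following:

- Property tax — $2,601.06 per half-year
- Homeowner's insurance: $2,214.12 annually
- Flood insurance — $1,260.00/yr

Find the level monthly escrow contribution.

Property tax — $2,601.06 × 2 = $5,202.12 annually
Homeowner's insurance — $2,214.12 annually
Flood insurance — $1,260.00 annually
Total per year = $5,202.12 + $2,214.12 + $1,260.00 = $8,676.24
Monthly = $8,676.24 / 12 = $723.02

$723.02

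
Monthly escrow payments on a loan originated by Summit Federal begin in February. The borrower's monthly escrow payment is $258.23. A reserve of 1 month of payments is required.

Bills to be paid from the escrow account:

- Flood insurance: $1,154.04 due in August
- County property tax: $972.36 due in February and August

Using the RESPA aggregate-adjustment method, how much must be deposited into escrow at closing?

Cushion = 1 × $258.23 = $258.23
Trial balance (start $0, +$258.23 each month, − disbursements):
  Feb: +$258.23 − $972.36 → -$714.13
  Mar: +$258.23 → -$455.90
  Apr: +$258.23 → -$197.67
  May: +$258.23 → $60.56
  Jun: +$258.23 → $318.79
  Jul: +$258.23 → $577.02
  Aug: +$258.23 − $2,126.40 → -$1,291.15
  Sep: +$258.23 → -$1,032.92
  Oct: +$258.23 → -$774.69
  Nov: +$258.23 → -$516.46
  Dec: +$258.23 → -$258.23
  Jan: +$258.23 → $0.00
Lowest trial balance = -$1,291.15 (Aug)
Initial deposit = cushion − low point = $258.23 − (-$1,291.15) = $1,549.38

$1,549.38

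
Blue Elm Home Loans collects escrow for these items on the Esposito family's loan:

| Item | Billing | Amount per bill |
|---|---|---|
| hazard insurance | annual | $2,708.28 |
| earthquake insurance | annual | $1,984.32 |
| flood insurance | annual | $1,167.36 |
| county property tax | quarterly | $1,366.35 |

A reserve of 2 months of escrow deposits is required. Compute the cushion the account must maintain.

$1,887.56

Hazard insurance — $2,708.28
Earthquake insurance — $1,984.32
Flood insurance — $1,167.36
County property tax — $1,366.35 × 4 = $5,465.40
Annual escrow total = $2,708.28 + $1,984.32 + $1,167.36 + $5,465.40 = $11,325.36
Monthly = $11,325.36 / 12 = $943.78
Reserve = 2 × $943.78 = $1,887.56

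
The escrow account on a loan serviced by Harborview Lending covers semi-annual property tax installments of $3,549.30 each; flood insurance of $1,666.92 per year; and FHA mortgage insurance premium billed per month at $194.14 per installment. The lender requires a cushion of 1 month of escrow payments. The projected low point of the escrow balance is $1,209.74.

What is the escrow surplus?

$285.14

Property tax — $3,549.30 × 2 = $7,098.60/yr
Flood insurance — $1,666.92/yr
FHA mortgage insurance premium — $194.14 × 12 = $2,329.68/yr
Combined annual = $11,095.20
Per month = $11,095.20 ÷ 12 = $924.60
Required reserve = 1 × $924.60 = $924.60
Excess over cushion: $1,209.74 − $924.60 = $285.14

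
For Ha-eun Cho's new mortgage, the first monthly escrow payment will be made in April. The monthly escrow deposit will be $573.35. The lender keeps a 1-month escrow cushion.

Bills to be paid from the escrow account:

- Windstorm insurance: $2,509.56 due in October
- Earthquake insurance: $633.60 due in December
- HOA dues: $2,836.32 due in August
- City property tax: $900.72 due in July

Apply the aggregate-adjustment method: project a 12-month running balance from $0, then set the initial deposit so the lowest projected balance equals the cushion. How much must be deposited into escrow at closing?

$2,806.50

Cushion = 1 × $573.35 = $573.35
Trial balance (start $0, +$573.35 each month, − disbursements):
  Apr: +$573.35 → $573.35
  May: +$573.35 → $1,146.70
  Jun: +$573.35 → $1,720.05
  Jul: +$573.35 − $900.72 → $1,392.68
  Aug: +$573.35 − $2,836.32 → -$870.29
  Sep: +$573.35 → -$296.94
  Oct: +$573.35 − $2,509.56 → -$2,233.15
  Nov: +$573.35 → -$1,659.80
  Dec: +$573.35 − $633.60 → -$1,720.05
  Jan: +$573.35 → -$1,146.70
  Feb: +$573.35 → -$573.35
  Mar: +$573.35 → $0.00
Lowest trial balance = -$2,233.15 (Oct)
Initial deposit = cushion − low point = $573.35 − (-$2,233.15) = $2,806.50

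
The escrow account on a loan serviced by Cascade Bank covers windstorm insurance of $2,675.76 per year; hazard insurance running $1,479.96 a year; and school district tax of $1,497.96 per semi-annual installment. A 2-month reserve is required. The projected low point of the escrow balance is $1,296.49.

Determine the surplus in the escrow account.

$104.55

Windstorm insurance = $2,675.76 per year
Hazard insurance = $1,479.96 per year
School district tax = $1,497.96 × 2 = $2,995.92 per year
Total per year = $7,151.64
Monthly = $7,151.64 ÷ 12 = $595.97
Required reserve = 2 × $595.97 = $1,191.94
Excess over cushion: $1,296.49 − $1,191.94 = $104.55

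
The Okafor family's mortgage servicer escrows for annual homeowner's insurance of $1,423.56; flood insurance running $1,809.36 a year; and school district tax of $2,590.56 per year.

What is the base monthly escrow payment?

Homeowner's insurance — $1,423.56 annually
Flood insurance — $1,809.36 annually
School district tax — $2,590.56 annually
Yearly total = $1,423.56 + $1,809.36 + $2,590.56 = $5,823.48
Per month = $5,823.48 / 12 = $485.29

$485.29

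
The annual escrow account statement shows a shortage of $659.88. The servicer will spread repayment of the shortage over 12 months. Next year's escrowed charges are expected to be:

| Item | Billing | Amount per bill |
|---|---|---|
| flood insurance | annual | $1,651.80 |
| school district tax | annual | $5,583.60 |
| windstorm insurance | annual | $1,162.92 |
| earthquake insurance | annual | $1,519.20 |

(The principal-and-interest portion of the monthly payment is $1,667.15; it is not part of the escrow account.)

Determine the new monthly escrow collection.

Flood insurance: $1,651.80 annually
School district tax: $5,583.60 annually
Windstorm insurance: $1,162.92 annually
Earthquake insurance: $1,519.20 annually
Annual escrow total = $9,917.52
Monthly = $9,917.52 ÷ 12 = $826.46
Shortage spread = $659.88 / 12 = $54.99/mo
New monthly escrow = $826.46 + $54.99 = $881.45

$881.45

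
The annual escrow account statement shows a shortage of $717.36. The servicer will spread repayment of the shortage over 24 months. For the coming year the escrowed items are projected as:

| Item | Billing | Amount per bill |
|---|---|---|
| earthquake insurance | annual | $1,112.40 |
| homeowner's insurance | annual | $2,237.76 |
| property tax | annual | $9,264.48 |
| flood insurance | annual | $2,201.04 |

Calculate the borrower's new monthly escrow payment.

$1,264.53

Earthquake insurance: $1,112.40 annually
Homeowner's insurance: $2,237.76 annually
Property tax: $9,264.48 annually
Flood insurance: $2,201.04 annually
Annual escrow total = $1,112.40 + $2,237.76 + $9,264.48 + $2,201.04 = $14,815.68
Monthly escrow = $14,815.68 / 12 = $1,234.64
Monthly shortage recovery: $717.36 ÷ 24 = $29.89
Adjusted monthly = $1,234.64 + $29.89 = $1,264.53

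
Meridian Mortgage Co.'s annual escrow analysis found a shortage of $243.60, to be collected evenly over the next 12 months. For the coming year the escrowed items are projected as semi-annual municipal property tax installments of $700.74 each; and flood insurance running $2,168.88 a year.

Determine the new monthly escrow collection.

Municipal property tax = $700.74 × 2 = $1,401.48/yr
Flood insurance = $2,168.88/yr
Total annual escrow = $1,401.48 + $2,168.88 = $3,570.36
Per month = $3,570.36 ÷ 12 = $297.53
Shortage spread = $243.60 ÷ 12 = $20.30/mo
New monthly escrow = $297.53 + $20.30 = $317.83

$317.83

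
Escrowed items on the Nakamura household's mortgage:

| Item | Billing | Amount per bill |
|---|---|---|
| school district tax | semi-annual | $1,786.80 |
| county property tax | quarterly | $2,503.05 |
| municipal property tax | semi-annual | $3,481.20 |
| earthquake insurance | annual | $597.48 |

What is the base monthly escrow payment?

$1,762.14

School district tax — $1,786.80 × 2 = $3,573.60 per year
County property tax — $2,503.05 × 4 = $10,012.20 per year
Municipal property tax — $3,481.20 × 2 = $6,962.40 per year
Earthquake insurance — $597.48 per year
Annual escrow total = $3,573.60 + $10,012.20 + $6,962.40 + $597.48 = $21,145.68
Monthly escrow = $21,145.68 / 12 = $1,762.14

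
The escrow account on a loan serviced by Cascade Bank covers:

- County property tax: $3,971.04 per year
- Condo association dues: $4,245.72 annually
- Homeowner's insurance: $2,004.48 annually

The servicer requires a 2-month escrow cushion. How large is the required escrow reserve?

$1,703.54

County property tax — $3,971.04
Condo association dues — $4,245.72
Homeowner's insurance — $2,004.48
Combined annual = $3,971.04 + $4,245.72 + $2,004.48 = $10,221.24
Monthly escrow = $10,221.24 / 12 = $851.77
Required cushion = 2 × $851.77 = $1,703.54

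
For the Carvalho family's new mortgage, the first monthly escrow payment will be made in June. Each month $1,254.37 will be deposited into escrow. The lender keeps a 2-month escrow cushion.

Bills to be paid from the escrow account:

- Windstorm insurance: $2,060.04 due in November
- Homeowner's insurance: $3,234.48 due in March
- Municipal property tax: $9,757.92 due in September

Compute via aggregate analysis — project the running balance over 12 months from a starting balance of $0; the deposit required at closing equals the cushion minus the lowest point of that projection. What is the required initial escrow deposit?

Cushion = 2 × $1,254.37 = $2,508.74
Trial balance (start $0, +$1,254.37 each month, − disbursements):
  Jun: +$1,254.37 → $1,254.37
  Jul: +$1,254.37 → $2,508.74
  Aug: +$1,254.37 → $3,763.11
  Sep: +$1,254.37 − $9,757.92 → -$4,740.44
  Oct: +$1,254.37 → -$3,486.07
  Nov: +$1,254.37 − $2,060.04 → -$4,291.74
  Dec: +$1,254.37 → -$3,037.37
  Jan: +$1,254.37 → -$1,783.00
  Feb: +$1,254.37 → -$528.63
  Mar: +$1,254.37 − $3,234.48 → -$2,508.74
  Apr: +$1,254.37 → -$1,254.37
  May: +$1,254.37 → $0.00
Lowest trial balance = -$4,740.44 (Sep)
Initial deposit = cushion − low point = $2,508.74 − (-$4,740.44) = $7,249.18

$7,249.18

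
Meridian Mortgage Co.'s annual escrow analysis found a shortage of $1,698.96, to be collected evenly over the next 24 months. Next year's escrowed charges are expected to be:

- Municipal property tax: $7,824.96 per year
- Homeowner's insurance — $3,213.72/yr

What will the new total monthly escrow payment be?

Municipal property tax = $7,824.96 annually
Homeowner's insurance = $3,213.72 annually
Yearly total = $7,824.96 + $3,213.72 = $11,038.68
Monthly = $11,038.68 ÷ 12 = $919.89
Monthly shortage recovery: $1,698.96 ÷ 24 = $70.79
New monthly escrow = $919.89 + $70.79 = $990.68

$990.68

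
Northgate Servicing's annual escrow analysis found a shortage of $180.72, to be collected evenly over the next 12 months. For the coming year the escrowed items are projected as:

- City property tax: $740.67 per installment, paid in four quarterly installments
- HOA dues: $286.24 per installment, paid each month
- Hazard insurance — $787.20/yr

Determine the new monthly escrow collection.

$613.79

City property tax — $740.67 × 4 = $2,962.68 per year
HOA dues — $286.24 × 12 = $3,434.88 per year
Hazard insurance — $787.20 per year
Yearly total = $7,184.76
Monthly escrow = $7,184.76 ÷ 12 = $598.73
Shortage per month = $180.72 ÷ 12 = $15.06
New monthly escrow = $598.73 + $15.06 = $613.79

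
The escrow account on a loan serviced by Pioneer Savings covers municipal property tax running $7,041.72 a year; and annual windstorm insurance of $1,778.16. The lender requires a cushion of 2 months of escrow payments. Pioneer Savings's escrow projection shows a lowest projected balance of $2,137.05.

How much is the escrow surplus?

$667.07

Municipal property tax — $7,041.72 annually
Windstorm insurance — $1,778.16 annually
Annual escrow total = $8,819.88
Per month = $8,819.88 / 12 = $734.99
Cushion = 2 × $734.99 = $1,469.98
Surplus = $2,137.05 − $1,469.98 = $667.07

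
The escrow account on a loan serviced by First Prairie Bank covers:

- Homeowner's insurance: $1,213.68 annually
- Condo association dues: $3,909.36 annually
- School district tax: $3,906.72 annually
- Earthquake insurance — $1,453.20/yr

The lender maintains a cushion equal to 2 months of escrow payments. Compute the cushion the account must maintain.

$1,747.16

Homeowner's insurance = $1,213.68 annually
Condo association dues = $3,909.36 annually
School district tax = $3,906.72 annually
Earthquake insurance = $1,453.20 annually
Annual escrow total = $1,213.68 + $3,909.36 + $3,906.72 + $1,453.20 = $10,482.96
Monthly = $10,482.96 ÷ 12 = $873.58
Cushion = 2 × $873.58 = $1,747.16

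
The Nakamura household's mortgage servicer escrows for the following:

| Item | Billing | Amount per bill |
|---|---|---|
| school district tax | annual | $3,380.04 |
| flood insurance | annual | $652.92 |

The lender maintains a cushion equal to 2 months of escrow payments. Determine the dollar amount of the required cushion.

School district tax = $3,380.04
Flood insurance = $652.92
Total annual escrow = $3,380.04 + $652.92 = $4,032.96
Base monthly escrow = $4,032.96 ÷ 12 = $336.08
Reserve = 2 × $336.08 = $672.16

$672.16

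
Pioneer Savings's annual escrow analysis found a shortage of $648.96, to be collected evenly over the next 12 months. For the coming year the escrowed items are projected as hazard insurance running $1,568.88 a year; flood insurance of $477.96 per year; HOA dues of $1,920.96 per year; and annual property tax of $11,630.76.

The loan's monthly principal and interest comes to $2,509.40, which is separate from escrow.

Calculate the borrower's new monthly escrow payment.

$1,353.96

Hazard insurance: $1,568.88 per year
Flood insurance: $477.96 per year
HOA dues: $1,920.96 per year
Property tax: $11,630.76 per year
Total per year = $1,568.88 + $477.96 + $1,920.96 + $11,630.76 = $15,598.56
Monthly escrow = $15,598.56 / 12 = $1,299.88
Shortage spread = $648.96 / 12 = $54.08/mo
New monthly escrow = $1,299.88 + $54.08 = $1,353.96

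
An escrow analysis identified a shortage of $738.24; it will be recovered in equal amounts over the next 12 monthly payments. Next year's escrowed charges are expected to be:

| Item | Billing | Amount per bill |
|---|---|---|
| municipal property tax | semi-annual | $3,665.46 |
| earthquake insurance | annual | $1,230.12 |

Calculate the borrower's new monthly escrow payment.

$774.94

Municipal property tax — $3,665.46 × 2 = $7,330.92
Earthquake insurance — $1,230.12
Total annual escrow = $7,330.92 + $1,230.12 = $8,561.04
Monthly = $8,561.04 ÷ 12 = $713.42
Shortage per month = $738.24 ÷ 12 = $61.52
Adjusted monthly = $713.42 + $61.52 = $774.94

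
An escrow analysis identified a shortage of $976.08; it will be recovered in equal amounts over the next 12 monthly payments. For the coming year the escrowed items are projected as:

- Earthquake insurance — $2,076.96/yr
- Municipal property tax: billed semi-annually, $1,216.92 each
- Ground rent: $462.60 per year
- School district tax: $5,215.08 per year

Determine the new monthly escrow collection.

Earthquake insurance = $2,076.96 per year
Municipal property tax = $1,216.92 × 2 = $2,433.84 per year
Ground rent = $462.60 per year
School district tax = $5,215.08 per year
Annual escrow total = $2,076.96 + $2,433.84 + $462.60 + $5,215.08 = $10,188.48
Base monthly escrow = $10,188.48 ÷ 12 = $849.04
Shortage per month = $976.08 ÷ 12 = $81.34
New monthly escrow = $849.04 + $81.34 = $930.38

$930.38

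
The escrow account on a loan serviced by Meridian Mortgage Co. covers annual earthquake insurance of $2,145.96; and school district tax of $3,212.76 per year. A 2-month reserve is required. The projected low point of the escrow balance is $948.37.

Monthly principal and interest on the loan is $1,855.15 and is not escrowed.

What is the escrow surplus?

Earthquake insurance — $2,145.96 per year
School district tax — $3,212.76 per year
Total per year = $2,145.96 + $3,212.76 = $5,358.72
Monthly = $5,358.72 ÷ 12 = $446.56
Cushion = 2 × $446.56 = $893.12
Surplus = $948.37 − $893.12 = $55.25

$55.25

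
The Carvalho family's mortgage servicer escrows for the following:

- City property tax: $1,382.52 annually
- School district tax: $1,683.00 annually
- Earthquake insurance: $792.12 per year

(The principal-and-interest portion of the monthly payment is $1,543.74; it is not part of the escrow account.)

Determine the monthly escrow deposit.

City property tax — $1,382.52 per year
School district tax — $1,683.00 per year
Earthquake insurance — $792.12 per year
Total per year = $1,382.52 + $1,683.00 + $792.12 = $3,857.64
Monthly escrow = $3,857.64 ÷ 12 = $321.47

$321.47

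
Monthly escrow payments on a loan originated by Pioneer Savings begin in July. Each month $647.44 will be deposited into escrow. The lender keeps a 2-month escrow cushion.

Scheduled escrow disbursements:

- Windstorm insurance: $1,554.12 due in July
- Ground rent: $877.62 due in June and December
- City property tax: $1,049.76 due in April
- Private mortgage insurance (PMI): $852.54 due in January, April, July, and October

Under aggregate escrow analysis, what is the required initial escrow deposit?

$3,054.10

Cushion = 2 × $647.44 = $1,294.88
Trial balance (start $0, +$647.44 each month, − disbursements):
  Jul: +$647.44 − $2,406.66 → -$1,759.22
  Aug: +$647.44 → -$1,111.78
  Sep: +$647.44 → -$464.34
  Oct: +$647.44 − $852.54 → -$669.44
  Nov: +$647.44 → -$22.00
  Dec: +$647.44 − $877.62 → -$252.18
  Jan: +$647.44 − $852.54 → -$457.28
  Feb: +$647.44 → $190.16
  Mar: +$647.44 → $837.60
  Apr: +$647.44 − $1,902.30 → -$417.26
  May: +$647.44 → $230.18
  Jun: +$647.44 − $877.62 → $0.00
Lowest trial balance = -$1,759.22 (Jul)
Initial deposit = cushion − low point = $1,294.88 − (-$1,759.22) = $3,054.10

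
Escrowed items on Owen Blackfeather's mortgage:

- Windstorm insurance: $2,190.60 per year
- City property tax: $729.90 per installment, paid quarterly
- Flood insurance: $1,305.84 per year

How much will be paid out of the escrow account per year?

$6,416.04

Windstorm insurance — $2,190.60 per year
City property tax — $729.90 × 4 = $2,919.60 per year
Flood insurance — $1,305.84 per year
Total per year = $2,190.60 + $2,919.60 + $1,305.84 = $6,416.04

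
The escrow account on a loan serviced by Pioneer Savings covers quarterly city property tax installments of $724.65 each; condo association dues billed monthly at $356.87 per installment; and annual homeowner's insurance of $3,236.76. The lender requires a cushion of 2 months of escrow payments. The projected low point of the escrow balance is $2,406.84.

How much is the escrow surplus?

City property tax: $724.65 × 4 = $2,898.60/yr
Condo association dues: $356.87 × 12 = $4,282.44/yr
Homeowner's insurance: $3,236.76/yr
Total per year = $2,898.60 + $4,282.44 + $3,236.76 = $10,417.80
Monthly escrow = $10,417.80 / 12 = $868.15
Required reserve = 2 × $868.15 = $1,736.30
Surplus = $2,406.84 − $1,736.30 = $670.54

$670.54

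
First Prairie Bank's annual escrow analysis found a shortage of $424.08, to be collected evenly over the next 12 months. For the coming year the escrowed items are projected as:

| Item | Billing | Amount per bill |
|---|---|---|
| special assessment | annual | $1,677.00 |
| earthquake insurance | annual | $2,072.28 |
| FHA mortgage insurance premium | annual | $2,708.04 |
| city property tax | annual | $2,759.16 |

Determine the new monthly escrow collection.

Special assessment = $1,677.00/yr
Earthquake insurance = $2,072.28/yr
FHA mortgage insurance premium = $2,708.04/yr
City property tax = $2,759.16/yr
Combined annual = $9,216.48
Base monthly escrow = $9,216.48 ÷ 12 = $768.04
Shortage spread = $424.08 / 12 = $35.34/mo
New monthly escrow = $768.04 + $35.34 = $803.38

$803.38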